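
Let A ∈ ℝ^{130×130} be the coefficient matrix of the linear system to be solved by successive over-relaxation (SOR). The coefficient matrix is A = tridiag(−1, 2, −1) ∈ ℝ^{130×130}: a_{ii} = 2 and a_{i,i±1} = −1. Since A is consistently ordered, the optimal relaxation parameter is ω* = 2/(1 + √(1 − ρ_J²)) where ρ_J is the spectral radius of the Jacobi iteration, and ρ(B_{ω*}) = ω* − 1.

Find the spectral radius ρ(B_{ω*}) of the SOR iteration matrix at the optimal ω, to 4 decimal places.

ρ_SOR = 0.9532

With n=130, ρ(Jacobi) = cos(π/131) = 0.9997.
root = sin(π/131) = 0.02398  (since 1−cos² = sin²).
So ω* = 2/1.02398 = 1.9532 (Young).
ρ(B_{ω*}) = ω*−1 = 0.9532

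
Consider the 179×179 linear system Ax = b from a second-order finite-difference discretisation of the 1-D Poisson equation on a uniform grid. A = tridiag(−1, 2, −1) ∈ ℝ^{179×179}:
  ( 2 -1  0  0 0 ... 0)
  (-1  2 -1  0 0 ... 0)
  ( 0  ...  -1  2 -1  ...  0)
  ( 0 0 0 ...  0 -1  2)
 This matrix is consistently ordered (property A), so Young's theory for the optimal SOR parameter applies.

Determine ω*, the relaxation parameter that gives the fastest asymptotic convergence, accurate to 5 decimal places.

ω* = 1.96569

ρ_J = max_k |cos(kπ/180)| = cos(π/180) = 0.99985
√(1 − cos²(π/180)) = sin(π/180) ≈ 0.017452.
So ω* = 2/1.017452 = 1.96569 (Young).
ρ_SOR = ω* − 1 ≈ 0.96569.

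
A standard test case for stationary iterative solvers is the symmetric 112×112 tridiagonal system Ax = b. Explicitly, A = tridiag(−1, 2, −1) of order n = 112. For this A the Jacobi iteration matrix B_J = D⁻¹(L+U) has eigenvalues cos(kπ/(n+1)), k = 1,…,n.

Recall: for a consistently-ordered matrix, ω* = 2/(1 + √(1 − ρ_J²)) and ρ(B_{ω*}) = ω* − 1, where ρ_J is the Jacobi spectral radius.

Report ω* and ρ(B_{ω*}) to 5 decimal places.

ω* = 1.94591, ρ_SOR = 0.94591

B_J for the 112×112 system has eigenvalues cos(kπ/113); ρ_J = cos(π/113) = 0.99961.
root = sin(π/113) = 0.027798  (since 1−cos² = sin²).
ω* = 2/(1 + 0.027798) = 2/1.027798 = 1.94591.
ρ(B_{ω*}) = ω*−1 = 0.94591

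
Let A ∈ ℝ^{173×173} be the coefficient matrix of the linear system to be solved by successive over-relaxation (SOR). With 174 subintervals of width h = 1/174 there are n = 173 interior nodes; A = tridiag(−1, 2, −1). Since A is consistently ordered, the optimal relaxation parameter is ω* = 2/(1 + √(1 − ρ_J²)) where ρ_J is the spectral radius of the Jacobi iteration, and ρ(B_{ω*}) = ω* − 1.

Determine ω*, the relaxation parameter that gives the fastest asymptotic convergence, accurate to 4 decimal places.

½·tridiag(1,0,1) at n=173: λ_k = cos(kπ/174); max |λ| at k=1 ⇒ ρ_J = cos(π/174) ≈ 0.9998.
√(1 − cos²(π/174)) = sin(π/174) ≈ 0.01805.
ω* = 2 / (1 + 0.01805) = 2 / 1.01805 ≈ 1.9645.
and ρ(B_{ω*}) = 1.9645 − 1 = 0.9645.

ω* = 1.9645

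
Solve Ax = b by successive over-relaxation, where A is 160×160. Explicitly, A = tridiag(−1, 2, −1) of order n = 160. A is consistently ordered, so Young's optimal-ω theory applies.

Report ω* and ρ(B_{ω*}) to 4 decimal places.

ω* = 1.9617, ρ_SOR = 0.9617

[ρ_J] n=160: ρ(B_J) = cos(π/(n+1)) = cos(π/161) = 0.9998.
1 − cos²(π/161) = sin²(π/161) ⇒ √(1−ρ_J²) = sin(π/161) = 0.01951.
ω* = 2/(1 + 0.01951) = 2/1.01951 = 1.9617.
[ρ_SOR] ω* − 1 = 0.9617.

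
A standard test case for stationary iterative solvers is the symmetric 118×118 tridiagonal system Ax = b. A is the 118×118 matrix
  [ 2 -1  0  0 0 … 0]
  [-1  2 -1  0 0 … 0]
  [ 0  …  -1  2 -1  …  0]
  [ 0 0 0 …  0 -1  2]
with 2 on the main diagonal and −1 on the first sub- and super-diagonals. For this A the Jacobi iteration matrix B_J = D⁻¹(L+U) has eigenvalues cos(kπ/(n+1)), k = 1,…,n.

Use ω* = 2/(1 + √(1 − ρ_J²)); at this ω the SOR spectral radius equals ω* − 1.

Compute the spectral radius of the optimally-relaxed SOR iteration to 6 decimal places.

With n=118, ρ(Jacobi) = cos(π/119) = 0.999652.
√(1 − cos²(π/119)) = sin(π/119) ≈ 0.0263969.
ω* = 2/(1 + 0.0263969) = 2/1.0263969 = 1.948564.
Hence ρ(B_{ω*}) = 1.948564 − 1 = 0.948564.

ρ_SOR = 0.948564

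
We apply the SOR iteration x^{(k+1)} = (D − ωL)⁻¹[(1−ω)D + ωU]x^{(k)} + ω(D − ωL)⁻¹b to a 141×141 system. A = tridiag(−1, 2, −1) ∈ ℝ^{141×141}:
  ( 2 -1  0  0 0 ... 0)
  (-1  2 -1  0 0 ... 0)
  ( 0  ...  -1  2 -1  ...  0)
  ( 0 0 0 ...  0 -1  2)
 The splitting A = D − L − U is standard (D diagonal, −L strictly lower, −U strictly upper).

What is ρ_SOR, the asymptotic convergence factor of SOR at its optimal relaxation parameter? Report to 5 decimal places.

spectrum of D⁻¹(L+U) = {cos(kπ/142) : 1≤k≤141}; ρ_J = cos(π/142) = 0.99976.
√(1 − cos²(π/142)) = sin(π/142) ≈ 0.022122.
So ω* = 2/1.022122 = 1.95671 (Young).
and ρ(B_{ω*}) = 1.95671 − 1 = 0.95671.

ρ_SOR = 0.95671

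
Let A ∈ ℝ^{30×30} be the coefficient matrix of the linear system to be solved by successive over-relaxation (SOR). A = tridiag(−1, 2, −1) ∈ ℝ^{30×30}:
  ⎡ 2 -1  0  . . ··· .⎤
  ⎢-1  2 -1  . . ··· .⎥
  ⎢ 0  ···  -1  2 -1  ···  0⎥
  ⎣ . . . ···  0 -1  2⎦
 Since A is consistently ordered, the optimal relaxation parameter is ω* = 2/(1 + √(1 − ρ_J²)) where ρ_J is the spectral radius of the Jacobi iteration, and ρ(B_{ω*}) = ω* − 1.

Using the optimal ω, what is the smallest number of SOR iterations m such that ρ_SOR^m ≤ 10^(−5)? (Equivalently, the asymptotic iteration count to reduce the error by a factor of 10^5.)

With n=30, ρ(Jacobi) = cos(π/31) = 0.9948693.
1 − cos²(π/31) = sin²(π/31) ⇒ √(1−ρ_J²) = sin(π/31) = 0.1011683.
ω* = 2/(1+0.1011683) = 1.8162528
ρ_SOR = ω* − 1 = 1.8162528 − 1 = 0.8162528.
5·ln10 = 11.5129; −ln(0.8162528) = 0.203031; m = ⌈11.5129/0.203031⌉ = ⌈56.705⌉ = 57.

m = 57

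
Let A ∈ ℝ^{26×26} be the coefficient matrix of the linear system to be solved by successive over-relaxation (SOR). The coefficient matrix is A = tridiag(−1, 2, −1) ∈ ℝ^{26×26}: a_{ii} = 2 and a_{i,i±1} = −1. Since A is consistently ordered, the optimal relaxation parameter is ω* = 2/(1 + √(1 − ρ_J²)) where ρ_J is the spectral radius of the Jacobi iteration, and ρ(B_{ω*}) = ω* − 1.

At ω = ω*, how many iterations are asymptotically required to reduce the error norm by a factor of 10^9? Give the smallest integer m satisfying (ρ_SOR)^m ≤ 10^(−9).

With n=26, ρ(Jacobi) = cos(π/27) = 0.9932384.
1 − cos²(π/27) = sin²(π/27) ⇒ √(1−ρ_J²) = sin(π/27) = 0.1160929.
Young: ω* = 2/(1+√(1−ρ_J²)) = 2/(1+0.1160929) = 2/1.1160929 = 1.7919655.
and ρ(B_{ω*}) = 1.7919655 − 1 = 0.7919655.
9·ln10 = 20.7233; −ln(0.7919655) = 0.233237; m = ⌈20.7233/0.233237⌉ = ⌈88.851⌉ = 89.

m = 89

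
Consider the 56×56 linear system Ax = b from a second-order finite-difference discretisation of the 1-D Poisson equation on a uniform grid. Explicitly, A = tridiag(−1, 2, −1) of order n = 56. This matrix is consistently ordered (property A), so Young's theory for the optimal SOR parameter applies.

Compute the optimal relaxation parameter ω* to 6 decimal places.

ω* = 1.895577

With n=56, ρ(Jacobi) = cos(π/57) = 0.998482.
1 − cos²(π/57) = sin²(π/57) ⇒ √(1−ρ_J²) = sin(π/57) = 0.0550878.
ω* = 2 / (1 + 0.0550878) = 2 / 1.0550878 ≈ 1.895577.
At ω = 1.895577 every |λ(B_ω)| = ω−1, so ρ_SOR = 0.895577.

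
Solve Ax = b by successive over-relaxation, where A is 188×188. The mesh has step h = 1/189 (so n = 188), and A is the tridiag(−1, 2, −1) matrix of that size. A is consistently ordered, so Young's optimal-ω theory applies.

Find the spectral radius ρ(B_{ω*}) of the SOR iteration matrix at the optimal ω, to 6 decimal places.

½·tridiag(1,0,1) at n=188: λ_k = cos(kπ/189); max |λ| at k=1 ⇒ ρ_J = cos(π/189) ≈ 0.999862.
root = sin(π/189) = 0.0166214  (since 1−cos² = sin²).
ω* = 2 / (1 + 0.0166214) = 2 / 1.0166214 ≈ 1.967301.
ρ(B_{ω*}) = ω*−1 = 0.967301

ρ_SOR = 0.967301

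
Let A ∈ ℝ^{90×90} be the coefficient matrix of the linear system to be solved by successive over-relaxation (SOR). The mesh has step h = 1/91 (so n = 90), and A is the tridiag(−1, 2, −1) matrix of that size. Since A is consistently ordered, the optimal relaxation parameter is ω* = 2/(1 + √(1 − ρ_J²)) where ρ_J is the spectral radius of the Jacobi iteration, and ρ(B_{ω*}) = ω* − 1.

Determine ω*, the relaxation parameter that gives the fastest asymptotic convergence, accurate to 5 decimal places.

ω* = 1.93327

½·tridiag(1,0,1) at n=90: λ_k = cos(kπ/91); max |λ| at k=1 ⇒ ρ_J = cos(π/91) ≈ 0.99940.
√(1−ρ_J²) = |sin(π/91)| = 0.034516
Then 2/(1+√(1−ρ_J²)) = 2/(1+0.034516); ω* = 2/1.034516 = 1.93327.
At ω = 1.93327 every |λ(B_ω)| = ω−1, so ρ_SOR = 0.93327.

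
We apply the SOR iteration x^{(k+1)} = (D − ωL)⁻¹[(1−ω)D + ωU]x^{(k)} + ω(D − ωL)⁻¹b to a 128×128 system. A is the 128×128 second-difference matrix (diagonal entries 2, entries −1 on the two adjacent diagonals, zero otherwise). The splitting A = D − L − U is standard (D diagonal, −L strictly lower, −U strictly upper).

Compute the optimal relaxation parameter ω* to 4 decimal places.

ω* = 1.9525

n=128: λ(B_J) = 1 − λ(A)/2 = cos(kπ/129); k=1 gives ρ_J = 0.9997.
√(1 − cos²(π/129)) = sin(π/129) ≈ 0.02435.
Then 2/(1+√(1−ρ_J²)) = 2/(1+0.02435); ω* = 2/1.02435 = 1.9525.
Hence ρ(B_{ω*}) = 1.9525 − 1 = 0.9525.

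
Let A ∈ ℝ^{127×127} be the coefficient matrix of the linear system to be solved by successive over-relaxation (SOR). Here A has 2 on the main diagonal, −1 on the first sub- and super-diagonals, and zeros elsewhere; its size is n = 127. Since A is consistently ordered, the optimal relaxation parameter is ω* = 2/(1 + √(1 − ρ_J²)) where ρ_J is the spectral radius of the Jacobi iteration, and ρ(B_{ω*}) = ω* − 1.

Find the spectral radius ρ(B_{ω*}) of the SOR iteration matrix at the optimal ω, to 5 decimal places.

ρ_SOR = 0.95209

[ρ_J] n=127: ρ(B_J) = cos(π/(n+1)) = cos(π/128) = 0.99970.
1 − cos²(π/128) = sin²(π/128) ⇒ √(1−ρ_J²) = sin(π/128) = 0.024541.
ω* = 2/(1 + 0.024541) = 2/1.024541 = 1.95209.
ρ_SOR = ω* − 1 = 1.95209 − 1 = 0.95209.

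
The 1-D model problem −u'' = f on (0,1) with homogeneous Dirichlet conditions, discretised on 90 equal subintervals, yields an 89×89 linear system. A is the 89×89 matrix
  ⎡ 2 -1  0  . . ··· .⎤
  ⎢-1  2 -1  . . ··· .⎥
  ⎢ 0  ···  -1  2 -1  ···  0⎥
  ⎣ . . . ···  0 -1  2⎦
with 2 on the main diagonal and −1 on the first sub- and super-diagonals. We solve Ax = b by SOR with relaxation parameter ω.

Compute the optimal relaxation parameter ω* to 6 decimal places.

ω* = 1.932555

With n=89, ρ(Jacobi) = cos(π/90) = 0.999391.
√(1−ρ_J²) = |sin(π/90)| = 0.0348995
Then 2/(1+√(1−ρ_J²)) = 2/(1+0.0348995); ω* = 2/1.0348995 = 1.932555.
and ρ(B_{ω*}) = 1.932555 − 1 = 0.932555.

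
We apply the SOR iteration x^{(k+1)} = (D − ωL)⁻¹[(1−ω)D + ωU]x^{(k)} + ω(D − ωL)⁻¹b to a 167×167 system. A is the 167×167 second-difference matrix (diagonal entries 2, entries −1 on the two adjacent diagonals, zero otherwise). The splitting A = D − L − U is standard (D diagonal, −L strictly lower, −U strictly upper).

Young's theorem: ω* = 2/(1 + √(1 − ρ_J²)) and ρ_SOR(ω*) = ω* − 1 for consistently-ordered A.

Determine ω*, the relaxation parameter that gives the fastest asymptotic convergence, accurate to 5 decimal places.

[ρ_J] n=167: ρ(B_J) = cos(π/(n+1)) = cos(π/168) = 0.99983.
√(1−ρ_J²) = |sin(π/168)| = 0.018699
[ω*] 2 ÷ (1 + 0.018699) = 2 ÷ 1.018699 = 1.96329.
Hence ρ(B_{ω*}) = 1.96329 − 1 = 0.96329.

ω* = 1.96329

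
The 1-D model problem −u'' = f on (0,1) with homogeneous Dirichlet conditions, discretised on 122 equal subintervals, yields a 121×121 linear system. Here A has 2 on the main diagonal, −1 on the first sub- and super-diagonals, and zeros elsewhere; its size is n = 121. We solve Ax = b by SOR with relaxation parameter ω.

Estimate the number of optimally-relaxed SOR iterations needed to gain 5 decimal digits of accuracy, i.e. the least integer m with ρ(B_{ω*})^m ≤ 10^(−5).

m = 224

[ρ_J] n=121: ρ(B_J) = cos(π/(n+1)) = cos(π/122) = 0.9996685.
√(1−ρ_J²) = |sin(π/122)| = 0.0257479
ω* = 2/(1+0.0257479) = 1.9497968
ρ_SOR = ω* − 1 ≈ 0.9497968.
Need (0.9497968)^m ≤ 10^(−5): m ≥ 5·ln10/|ln 0.9497968| = 11.5129/0.0515072 = 223.520 ⇒ m = 224.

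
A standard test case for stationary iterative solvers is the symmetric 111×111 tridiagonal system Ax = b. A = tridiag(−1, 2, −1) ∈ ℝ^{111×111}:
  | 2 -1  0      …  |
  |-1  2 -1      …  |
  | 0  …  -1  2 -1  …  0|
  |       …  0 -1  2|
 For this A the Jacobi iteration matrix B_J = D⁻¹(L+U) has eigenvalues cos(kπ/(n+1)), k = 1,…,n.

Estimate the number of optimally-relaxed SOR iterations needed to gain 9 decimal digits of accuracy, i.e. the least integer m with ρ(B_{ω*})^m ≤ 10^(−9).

m = 370

n=111: λ(B_J) = 1 − λ(A)/2 = cos(kπ/112); k=1 gives ρ_J = 0.9996066.
root = sin(π/112) = 0.0280463  (since 1−cos² = sin²).
[ω*] 2 ÷ (1 + 0.0280463) = 2 ÷ 1.0280463 = 1.9454377.
At ω = 1.9454377 every |λ(B_ω)| = ω−1, so ρ_SOR = 0.9454377.
ρ_SOR^m ≤ 10^(−9) ⇔ m ≥ 9·ln10/(−ln 0.9454377) = 20.7233/0.0561073 = 369.351; m = ⌈369.351⌉ = 370.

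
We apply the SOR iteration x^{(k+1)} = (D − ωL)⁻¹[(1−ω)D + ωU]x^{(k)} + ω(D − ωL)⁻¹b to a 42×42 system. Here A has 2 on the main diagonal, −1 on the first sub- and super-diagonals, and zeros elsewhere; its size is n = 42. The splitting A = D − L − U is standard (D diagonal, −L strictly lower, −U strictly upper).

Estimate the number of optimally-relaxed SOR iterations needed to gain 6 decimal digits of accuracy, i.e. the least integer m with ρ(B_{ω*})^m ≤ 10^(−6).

m = 95

With n=42, ρ(Jacobi) = cos(π/43) = 0.9973323.
√(1−ρ_J²) = |sin(π/43)| = 0.0729953
Young: ω* = 2/(1+√(1−ρ_J²)) = 2/(1+0.0729953) = 2/1.0729953 = 1.8639411.
[ρ_SOR] ω* − 1 = 0.8639411.
(0.8639411)^m ≤ 10^{−6}  ⇒  m·ln(0.8639411) ≤ −6·ln10  ⇒  m ≥ 94.464  ⇒  m = 95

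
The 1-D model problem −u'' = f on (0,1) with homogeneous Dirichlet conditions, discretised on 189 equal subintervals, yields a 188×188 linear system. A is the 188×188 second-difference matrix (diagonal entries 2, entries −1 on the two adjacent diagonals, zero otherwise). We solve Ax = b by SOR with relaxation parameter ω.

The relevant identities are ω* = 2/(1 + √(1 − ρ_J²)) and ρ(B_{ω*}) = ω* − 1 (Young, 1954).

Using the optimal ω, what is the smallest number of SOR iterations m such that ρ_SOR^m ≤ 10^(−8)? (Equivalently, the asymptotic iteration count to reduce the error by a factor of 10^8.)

m = 555

ρ_J = max_k |cos(kπ/189)| = cos(π/189) = 0.9998619
root = sin(π/189) = 0.0166214  (since 1−cos² = sin²).
Young: ω* = 2/(1+√(1−ρ_J²)) = 2/(1+0.0166214) = 2/1.0166214 = 1.9673007.
At ω = 1.9673007 every |λ(B_ω)| = ω−1, so ρ_SOR = 0.9673007.
Need (0.9673007)^m ≤ 10^(−8): m ≥ 8·ln10/|ln 0.9673007| = 18.4207/0.0332459 = 554.074 ⇒ m = 555.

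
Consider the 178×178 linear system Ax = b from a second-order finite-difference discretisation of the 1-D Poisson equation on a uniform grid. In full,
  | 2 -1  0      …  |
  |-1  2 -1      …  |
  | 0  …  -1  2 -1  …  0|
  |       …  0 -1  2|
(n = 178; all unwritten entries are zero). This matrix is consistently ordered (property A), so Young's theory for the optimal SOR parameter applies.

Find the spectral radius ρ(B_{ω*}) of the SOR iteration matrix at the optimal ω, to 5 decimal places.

ρ_SOR = 0.96551

spectrum of D⁻¹(L+U) = {cos(kπ/179) : 1≤k≤178}; ρ_J = cos(π/179) = 0.99985.
√(1−ρ_J²) = |sin(π/179)| = 0.017550
Then 2/(1+√(1−ρ_J²)) = 2/(1+0.017550); ω* = 2/1.017550 = 1.96551.
At ω = 1.96551 every |λ(B_ω)| = ω−1, so ρ_SOR = 0.96551.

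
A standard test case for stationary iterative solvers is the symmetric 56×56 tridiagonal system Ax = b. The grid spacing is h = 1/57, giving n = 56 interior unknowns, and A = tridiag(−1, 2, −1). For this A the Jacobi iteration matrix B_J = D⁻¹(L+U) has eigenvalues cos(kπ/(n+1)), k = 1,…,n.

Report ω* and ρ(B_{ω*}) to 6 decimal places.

ω* = 1.895577, ρ_SOR = 0.895577

B_J for the 56×56 system has eigenvalues cos(kπ/57); ρ_J = cos(π/57) = 0.998482.
√(1−ρ_J²) = |sin(π/57)| = 0.0550878
So ω* = 2/1.0550878 = 1.895577 (Young).
[ρ_SOR] ω* − 1 = 0.895577.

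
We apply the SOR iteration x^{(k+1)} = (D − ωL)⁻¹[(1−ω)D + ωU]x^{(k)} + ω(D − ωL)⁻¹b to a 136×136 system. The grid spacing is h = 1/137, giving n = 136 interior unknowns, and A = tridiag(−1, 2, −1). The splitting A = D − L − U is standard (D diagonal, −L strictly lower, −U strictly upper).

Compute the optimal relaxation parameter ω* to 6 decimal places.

ω* = 1.955169

½·tridiag(1,0,1) at n=136: λ_k = cos(kπ/137); max |λ| at k=1 ⇒ ρ_J = cos(π/137) ≈ 0.999737.
1 − cos²(π/137) = sin²(π/137) ⇒ √(1−ρ_J²) = sin(π/137) = 0.0229293.
So ω* = 2/1.0229293 = 1.955169 (Young).
[ρ_SOR] ω* − 1 = 0.955169.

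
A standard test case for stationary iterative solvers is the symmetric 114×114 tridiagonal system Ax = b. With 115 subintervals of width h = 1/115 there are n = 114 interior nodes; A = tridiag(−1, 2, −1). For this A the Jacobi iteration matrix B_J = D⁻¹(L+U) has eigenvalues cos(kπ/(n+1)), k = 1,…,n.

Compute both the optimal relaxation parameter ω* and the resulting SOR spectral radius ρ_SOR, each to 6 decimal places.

ω* = 1.946823, ρ_SOR = 0.946823

n=114: λ(B_J) = 1 − λ(A)/2 = cos(kπ/115); k=1 gives ρ_J = 0.999627.
√(1 − cos²(π/115)) = sin(π/115) ≈ 0.0273148.
Then 2/(1+√(1−ρ_J²)) = 2/(1+0.0273148); ω* = 2/1.0273148 = 1.946823.
ρ(B_{ω*}) = ω*−1 = 0.946823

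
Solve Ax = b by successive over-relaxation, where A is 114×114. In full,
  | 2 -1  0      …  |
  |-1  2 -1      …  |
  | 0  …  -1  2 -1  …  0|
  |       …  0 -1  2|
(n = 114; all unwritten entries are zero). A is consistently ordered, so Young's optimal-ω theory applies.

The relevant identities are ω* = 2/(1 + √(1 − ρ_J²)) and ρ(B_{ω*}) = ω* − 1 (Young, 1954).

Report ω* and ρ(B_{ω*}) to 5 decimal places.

With n=114, ρ(Jacobi) = cos(π/115) = 0.99963.
√(1−ρ_J²) simplifies to sin(π/115) = 0.027315.
Young: ω* = 2/(1+√(1−ρ_J²)) = 2/(1+0.027315) = 2/1.027315 = 1.94682.
and ρ(B_{ω*}) = 1.94682 − 1 = 0.94682.

ω* = 1.94682, ρ_SOR = 0.94682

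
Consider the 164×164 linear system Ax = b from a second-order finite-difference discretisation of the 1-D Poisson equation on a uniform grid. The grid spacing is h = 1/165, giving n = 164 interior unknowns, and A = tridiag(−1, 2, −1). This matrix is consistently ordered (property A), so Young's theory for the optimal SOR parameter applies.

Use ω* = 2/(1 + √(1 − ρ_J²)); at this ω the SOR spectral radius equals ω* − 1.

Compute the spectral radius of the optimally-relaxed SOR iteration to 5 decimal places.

ρ_SOR = 0.96263

n=164: λ(B_J) = 1 − λ(A)/2 = cos(kπ/165); k=1 gives ρ_J = 0.99982.
√(1−ρ_J²) = |sin(π/165)| = 0.019039
Then 2/(1+√(1−ρ_J²)) = 2/(1+0.019039); ω* = 2/1.019039 = 1.96263.
and ρ(B_{ω*}) = 1.96263 − 1 = 0.96263.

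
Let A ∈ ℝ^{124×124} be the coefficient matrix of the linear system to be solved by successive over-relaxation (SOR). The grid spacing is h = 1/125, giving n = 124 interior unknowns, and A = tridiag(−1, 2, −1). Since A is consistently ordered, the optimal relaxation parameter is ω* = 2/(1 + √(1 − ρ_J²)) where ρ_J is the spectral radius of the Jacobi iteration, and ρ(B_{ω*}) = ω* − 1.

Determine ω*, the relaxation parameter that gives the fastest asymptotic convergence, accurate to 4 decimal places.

ρ_J = max_k |cos(kπ/125)| = cos(π/125) = 0.9997
root = sin(π/125) = 0.02513  (since 1−cos² = sin²).
ω* = 2 / (1 + 0.02513) = 2 / 1.02513 ≈ 1.9510.
ρ_SOR = ω* − 1 ≈ 0.9510.

ω* = 1.9510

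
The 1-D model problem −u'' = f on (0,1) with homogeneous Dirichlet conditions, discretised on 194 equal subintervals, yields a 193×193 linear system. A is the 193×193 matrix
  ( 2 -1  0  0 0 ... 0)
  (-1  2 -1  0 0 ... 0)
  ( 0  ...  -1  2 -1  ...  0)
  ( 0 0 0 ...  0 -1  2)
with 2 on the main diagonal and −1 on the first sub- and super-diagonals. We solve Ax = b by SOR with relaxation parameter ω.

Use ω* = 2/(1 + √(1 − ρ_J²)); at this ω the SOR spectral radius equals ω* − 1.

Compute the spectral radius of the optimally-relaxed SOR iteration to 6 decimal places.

[ρ_J] n=193: ρ(B_J) = cos(π/(n+1)) = cos(π/194) = 0.999869.
root = sin(π/194) = 0.0161931  (since 1−cos² = sin²).
Young: ω* = 2/(1+√(1−ρ_J²)) = 2/(1+0.0161931) = 2/1.0161931 = 1.968130.
Hence ρ(B_{ω*}) = 1.968130 − 1 = 0.968130.

ρ_SOR = 0.968130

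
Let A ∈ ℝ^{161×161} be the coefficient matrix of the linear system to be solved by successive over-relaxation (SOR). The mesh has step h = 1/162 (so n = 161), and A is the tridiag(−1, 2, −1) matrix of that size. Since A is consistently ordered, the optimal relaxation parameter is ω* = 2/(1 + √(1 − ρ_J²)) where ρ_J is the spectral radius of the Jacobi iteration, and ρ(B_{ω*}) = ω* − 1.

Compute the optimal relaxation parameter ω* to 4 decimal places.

½·tridiag(1,0,1) at n=161: λ_k = cos(kπ/162); max |λ| at k=1 ⇒ ρ_J = cos(π/162) ≈ 0.9998.
root = sin(π/162) = 0.01939  (since 1−cos² = sin²).
Young: ω* = 2/(1+√(1−ρ_J²)) = 2/(1+0.01939) = 2/1.01939 = 1.9620.
ρ_SOR = ω* − 1 ≈ 0.9620.

ω* = 1.9620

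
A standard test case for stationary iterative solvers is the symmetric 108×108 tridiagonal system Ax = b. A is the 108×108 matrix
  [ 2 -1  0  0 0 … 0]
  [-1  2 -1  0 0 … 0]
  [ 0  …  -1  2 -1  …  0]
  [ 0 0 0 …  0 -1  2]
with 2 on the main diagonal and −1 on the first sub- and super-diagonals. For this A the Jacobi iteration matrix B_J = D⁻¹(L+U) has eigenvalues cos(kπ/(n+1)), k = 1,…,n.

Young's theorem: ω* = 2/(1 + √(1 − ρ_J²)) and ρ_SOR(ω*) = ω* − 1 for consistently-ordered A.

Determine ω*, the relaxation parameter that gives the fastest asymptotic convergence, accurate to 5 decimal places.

ω* = 1.94398

½·tridiag(1,0,1) at n=108: λ_k = cos(kπ/109); max |λ| at k=1 ⇒ ρ_J = cos(π/109) ≈ 0.99958.
root = sin(π/109) = 0.028818  (since 1−cos² = sin²).
ω* = 2/(1 + 0.028818) = 2/1.028818 = 1.94398.
Hence ρ(B_{ω*}) = 1.94398 − 1 = 0.94398.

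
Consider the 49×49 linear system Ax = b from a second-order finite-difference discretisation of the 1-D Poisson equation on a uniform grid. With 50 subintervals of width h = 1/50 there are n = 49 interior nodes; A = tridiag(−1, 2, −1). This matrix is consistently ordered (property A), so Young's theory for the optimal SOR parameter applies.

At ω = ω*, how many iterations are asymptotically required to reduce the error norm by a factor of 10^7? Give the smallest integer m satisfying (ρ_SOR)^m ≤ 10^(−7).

½·tridiag(1,0,1) at n=49: λ_k = cos(kπ/50); max |λ| at k=1 ⇒ ρ_J = cos(π/50) ≈ 0.9980267.
1 − cos²(π/50) = sin²(π/50) ⇒ √(1−ρ_J²) = sin(π/50) = 0.0627905.
[ω*] 2 ÷ (1 + 0.0627905) = 2 ÷ 1.0627905 = 1.8818384.
[ρ_SOR] ω* − 1 = 0.8818384.
Need (0.8818384)^m ≤ 10^(−7): m ≥ 7·ln10/|ln 0.8818384| = 16.1181/0.125746 = 128.180 ⇒ m = 129.

m = 129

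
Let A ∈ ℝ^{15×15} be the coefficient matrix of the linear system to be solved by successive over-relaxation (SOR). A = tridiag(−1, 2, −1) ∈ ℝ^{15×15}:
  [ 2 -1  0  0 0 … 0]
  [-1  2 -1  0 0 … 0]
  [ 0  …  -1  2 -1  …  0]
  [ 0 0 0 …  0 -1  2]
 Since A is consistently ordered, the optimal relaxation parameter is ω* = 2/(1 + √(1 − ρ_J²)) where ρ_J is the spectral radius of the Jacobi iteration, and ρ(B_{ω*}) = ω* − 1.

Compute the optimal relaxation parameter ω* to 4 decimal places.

ω* = 1.6735

[ρ_J] n=15: ρ(B_J) = cos(π/(n+1)) = cos(π/16) = 0.9808.
√(1 − cos²(π/16)) = sin(π/16) ≈ 0.19509.
Young: ω* = 2/(1+√(1−ρ_J²)) = 2/(1+0.19509) = 2/1.19509 = 1.6735.
At ω = 1.6735 every |λ(B_ω)| = ω−1, so ρ_SOR = 0.6735.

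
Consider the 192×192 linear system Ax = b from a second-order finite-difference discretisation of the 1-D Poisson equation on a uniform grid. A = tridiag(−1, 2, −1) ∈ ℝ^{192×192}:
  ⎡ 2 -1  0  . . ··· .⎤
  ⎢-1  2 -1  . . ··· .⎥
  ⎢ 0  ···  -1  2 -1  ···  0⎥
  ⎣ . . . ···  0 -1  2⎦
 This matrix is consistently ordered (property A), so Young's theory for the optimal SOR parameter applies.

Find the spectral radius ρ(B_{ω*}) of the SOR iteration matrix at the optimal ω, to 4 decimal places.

[ρ_J] n=192: ρ(B_J) = cos(π/(n+1)) = cos(π/193) = 0.9999.
1 − cos²(π/193) = sin²(π/193) ⇒ √(1−ρ_J²) = sin(π/193) = 0.01628.
ω* = 2/(1+0.01628) = 1.9680
Hence ρ(B_{ω*}) = 1.9680 − 1 = 0.9680.

ρ_SOR = 0.9680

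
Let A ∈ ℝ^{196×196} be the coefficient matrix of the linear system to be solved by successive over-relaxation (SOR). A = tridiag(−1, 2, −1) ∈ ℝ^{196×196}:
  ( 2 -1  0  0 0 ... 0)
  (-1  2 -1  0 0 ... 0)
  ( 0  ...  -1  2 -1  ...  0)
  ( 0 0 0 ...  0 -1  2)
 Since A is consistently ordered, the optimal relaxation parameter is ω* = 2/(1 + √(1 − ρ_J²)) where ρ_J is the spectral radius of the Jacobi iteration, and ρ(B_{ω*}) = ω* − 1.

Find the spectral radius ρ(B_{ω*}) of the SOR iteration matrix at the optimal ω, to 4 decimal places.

n=196: λ(B_J) = 1 − λ(A)/2 = cos(kπ/197); k=1 gives ρ_J = 0.9999.
1 − cos²(π/197) = sin²(π/197) ⇒ √(1−ρ_J²) = sin(π/197) = 0.01595.
[ω*] 2 ÷ (1 + 0.01595) = 2 ÷ 1.01595 = 1.9686.
[ρ_SOR] ω* − 1 = 0.9686.

ρ_SOR = 0.9686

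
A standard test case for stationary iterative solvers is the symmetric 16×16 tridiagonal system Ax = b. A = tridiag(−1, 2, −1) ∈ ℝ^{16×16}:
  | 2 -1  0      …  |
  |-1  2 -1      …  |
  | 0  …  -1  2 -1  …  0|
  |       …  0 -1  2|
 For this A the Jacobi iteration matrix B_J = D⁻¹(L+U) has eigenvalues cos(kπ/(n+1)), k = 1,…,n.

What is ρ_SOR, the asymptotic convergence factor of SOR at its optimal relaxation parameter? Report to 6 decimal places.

ρ_SOR = 0.689547

With n=16, ρ(Jacobi) = cos(π/17) = 0.982973.
√(1−ρ_J²) simplifies to sin(π/17) = 0.1837495.
ω* = 2 / (1 + 0.1837495) = 2 / 1.1837495 ≈ 1.689547.
ρ_SOR = ω* − 1 = 1.689547 − 1 = 0.689547.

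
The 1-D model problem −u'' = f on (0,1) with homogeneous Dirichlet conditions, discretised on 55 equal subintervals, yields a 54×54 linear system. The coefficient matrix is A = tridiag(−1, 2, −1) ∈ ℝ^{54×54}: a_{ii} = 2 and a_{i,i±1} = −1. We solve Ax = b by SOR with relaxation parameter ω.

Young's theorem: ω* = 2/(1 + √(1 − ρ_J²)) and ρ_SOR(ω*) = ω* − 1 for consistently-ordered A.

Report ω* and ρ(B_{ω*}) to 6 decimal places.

½·tridiag(1,0,1) at n=54: λ_k = cos(kπ/55); max |λ| at k=1 ⇒ ρ_J = cos(π/55) ≈ 0.998369.
root = sin(π/55) = 0.0570888  (since 1−cos² = sin²).
ω* = 2 / (1 + 0.0570888) = 2 / 1.0570888 ≈ 1.891989.
ρ_SOR = ω* − 1 = 1.891989 − 1 = 0.891989.

ω* = 1.891989, ρ_SOR = 0.891989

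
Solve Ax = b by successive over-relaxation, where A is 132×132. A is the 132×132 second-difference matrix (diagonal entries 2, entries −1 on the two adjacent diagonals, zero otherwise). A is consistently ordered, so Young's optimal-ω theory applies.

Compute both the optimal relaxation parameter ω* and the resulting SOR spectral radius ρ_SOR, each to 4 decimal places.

ω* = 1.9539, ρ_SOR = 0.9539

spectrum of D⁻¹(L+U) = {cos(kπ/133) : 1≤k≤132}; ρ_J = cos(π/133) = 0.9997.
√(1−ρ_J²) simplifies to sin(π/133) = 0.02362.
So ω* = 2/1.02362 = 1.9539 (Young).
At ω = 1.9539 every |λ(B_ω)| = ω−1, so ρ_SOR = 0.9539.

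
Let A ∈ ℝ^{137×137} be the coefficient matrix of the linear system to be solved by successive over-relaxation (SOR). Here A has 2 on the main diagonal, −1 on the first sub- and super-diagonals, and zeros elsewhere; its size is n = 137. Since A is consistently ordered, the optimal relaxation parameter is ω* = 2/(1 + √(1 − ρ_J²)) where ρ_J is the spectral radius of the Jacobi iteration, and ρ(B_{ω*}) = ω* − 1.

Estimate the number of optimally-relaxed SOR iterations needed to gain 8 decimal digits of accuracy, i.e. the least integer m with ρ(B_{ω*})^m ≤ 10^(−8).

spectrum of D⁻¹(L+U) = {cos(kπ/138) : 1≤k≤137}; ρ_J = cos(π/138) = 0.9997409.
√(1−ρ_J²) simplifies to sin(π/138) = 0.0227632.
So ω* = 2/1.0227632 = 1.9554869 (Young).
[ρ_SOR] ω* − 1 = 0.9554869.
8·ln10 = 18.4207; −ln(0.9554869) = 0.0455342; m = ⌈18.4207/0.0455342⌉ = ⌈404.546⌉ = 405.

m = 405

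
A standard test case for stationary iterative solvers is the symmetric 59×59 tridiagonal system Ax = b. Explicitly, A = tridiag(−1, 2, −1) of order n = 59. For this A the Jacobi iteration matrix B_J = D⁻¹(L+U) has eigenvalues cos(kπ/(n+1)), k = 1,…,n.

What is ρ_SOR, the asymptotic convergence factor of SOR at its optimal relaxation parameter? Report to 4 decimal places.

ρ_SOR = 0.9005

B_J for the 59×59 system has eigenvalues cos(kπ/60); ρ_J = cos(π/60) = 0.9986.
√(1 − cos²(π/60)) = sin(π/60) ≈ 0.05234.
Young: ω* = 2/(1+√(1−ρ_J²)) = 2/(1+0.05234) = 2/1.05234 = 1.9005.
ρ_SOR = ω* − 1 = 1.9005 − 1 = 0.9005.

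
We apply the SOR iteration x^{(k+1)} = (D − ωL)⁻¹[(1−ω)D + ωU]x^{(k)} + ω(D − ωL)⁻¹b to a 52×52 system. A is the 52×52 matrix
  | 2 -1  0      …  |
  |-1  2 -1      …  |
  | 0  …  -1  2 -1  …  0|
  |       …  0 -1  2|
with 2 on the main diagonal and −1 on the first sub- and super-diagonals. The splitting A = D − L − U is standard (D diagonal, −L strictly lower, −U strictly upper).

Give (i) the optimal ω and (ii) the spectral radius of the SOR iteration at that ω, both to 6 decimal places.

ρ_J = max_k |cos(kπ/53)| = cos(π/53) = 0.998244
1 − cos²(π/53) = sin²(π/53) ⇒ √(1−ρ_J²) = sin(π/53) = 0.0592406.
ω* = 2 / (1 + 0.0592406) = 2 / 1.0592406 ≈ 1.888145.
ρ_SOR = ω* − 1 ≈ 0.888145.

ω* = 1.888145, ρ_SOR = 0.888145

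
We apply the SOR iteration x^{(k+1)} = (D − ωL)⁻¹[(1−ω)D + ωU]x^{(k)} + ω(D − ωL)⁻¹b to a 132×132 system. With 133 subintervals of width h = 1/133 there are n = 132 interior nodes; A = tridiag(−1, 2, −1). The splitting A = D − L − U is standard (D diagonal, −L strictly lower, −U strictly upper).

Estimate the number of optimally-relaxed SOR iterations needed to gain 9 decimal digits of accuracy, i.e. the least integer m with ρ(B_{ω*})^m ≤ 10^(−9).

m = 439

ρ_J = max_k |cos(kπ/133)| = cos(π/133) = 0.9997210
root = sin(π/133) = 0.0236188  (since 1−cos² = sin²).
ω* = 2 / (1 + 0.0236188) = 2 / 1.0236188 ≈ 1.9538524.
At ω = 1.9538524 every |λ(B_ω)| = ω−1, so ρ_SOR = 0.9538524.
9·ln10 = 20.7233; −ln(0.9538524) = 0.0472463; m = ⌈20.7233/0.0472463⌉ = ⌈438.623⌉ = 439.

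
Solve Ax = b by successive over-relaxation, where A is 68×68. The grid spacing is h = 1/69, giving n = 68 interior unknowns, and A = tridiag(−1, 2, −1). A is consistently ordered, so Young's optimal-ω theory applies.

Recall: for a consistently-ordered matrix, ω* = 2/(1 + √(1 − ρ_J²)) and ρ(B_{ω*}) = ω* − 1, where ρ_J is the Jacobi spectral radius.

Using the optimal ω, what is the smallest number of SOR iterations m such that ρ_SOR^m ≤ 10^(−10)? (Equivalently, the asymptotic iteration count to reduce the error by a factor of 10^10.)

½·tridiag(1,0,1) at n=68: λ_k = cos(kπ/69); max |λ| at k=1 ⇒ ρ_J = cos(π/69) ≈ 0.9989637.
√(1−ρ_J²) simplifies to sin(π/69) = 0.0455146.
ω* = 2/(1 + 0.0455146) = 2/1.0455146 = 1.9129336.
Hence ρ(B_{ω*}) = 1.9129336 − 1 = 0.9129336.
ρ_SOR^m ≤ 10^(−10) ⇔ m ≥ 10·ln10/(−ln 0.9129336) = 23.0259/0.0910921 = 252.776; m = ⌈252.776⌉ = 253.

m = 253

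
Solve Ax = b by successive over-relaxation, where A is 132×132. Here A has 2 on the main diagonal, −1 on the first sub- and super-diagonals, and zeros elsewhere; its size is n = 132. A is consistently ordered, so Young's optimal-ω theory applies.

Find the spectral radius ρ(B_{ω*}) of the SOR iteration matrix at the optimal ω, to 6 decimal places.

ρ_SOR = 0.953852

spectrum of D⁻¹(L+U) = {cos(kπ/133) : 1≤k≤132}; ρ_J = cos(π/133) = 0.999721.
1 − cos²(π/133) = sin²(π/133) ⇒ √(1−ρ_J²) = sin(π/133) = 0.0236188.
ω* = 2/(1 + 0.0236188) = 2/1.0236188 = 1.953852.
[ρ_SOR] ω* − 1 = 0.953852.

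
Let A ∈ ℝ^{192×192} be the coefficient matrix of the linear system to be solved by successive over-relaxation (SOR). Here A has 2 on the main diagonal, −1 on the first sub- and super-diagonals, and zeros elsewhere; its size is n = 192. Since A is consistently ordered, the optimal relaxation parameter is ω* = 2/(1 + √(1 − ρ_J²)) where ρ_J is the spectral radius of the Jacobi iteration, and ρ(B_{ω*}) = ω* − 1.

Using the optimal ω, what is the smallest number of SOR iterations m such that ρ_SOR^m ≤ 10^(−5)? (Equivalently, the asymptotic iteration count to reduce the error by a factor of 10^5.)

m = 354

n=192: λ(B_J) = 1 − λ(A)/2 = cos(kπ/193); k=1 gives ρ_J = 0.9998675.
root = sin(π/193) = 0.0162770  (since 1−cos² = sin²).
ω* = 2/(1 + 0.0162770) = 2/1.0162770 = 1.9679674.
ρ(B_{ω*}) = ω*−1 = 0.9679674
ρ_SOR^m ≤ 10^(−5) ⇔ m ≥ 5·ln10/(−ln 0.9679674) = 11.5129/0.0325569 = 353.624; m = ⌈353.624⌉ = 354.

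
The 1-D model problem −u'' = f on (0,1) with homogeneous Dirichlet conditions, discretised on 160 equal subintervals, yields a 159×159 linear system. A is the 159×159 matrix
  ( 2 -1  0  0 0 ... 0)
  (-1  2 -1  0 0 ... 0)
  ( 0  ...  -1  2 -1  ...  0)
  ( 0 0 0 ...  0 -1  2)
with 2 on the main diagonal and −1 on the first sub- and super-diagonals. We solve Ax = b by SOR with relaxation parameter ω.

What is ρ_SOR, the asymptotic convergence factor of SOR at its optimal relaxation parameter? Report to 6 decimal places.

n=159: λ(B_J) = 1 − λ(A)/2 = cos(kπ/160); k=1 gives ρ_J = 0.999807.
√(1 − cos²(π/160)) = sin(π/160) ≈ 0.0196337.
Young: ω* = 2/(1+√(1−ρ_J²)) = 2/(1+0.0196337) = 2/1.0196337 = 1.961489.
[ρ_SOR] ω* − 1 = 0.961489.

ρ_SOR = 0.961489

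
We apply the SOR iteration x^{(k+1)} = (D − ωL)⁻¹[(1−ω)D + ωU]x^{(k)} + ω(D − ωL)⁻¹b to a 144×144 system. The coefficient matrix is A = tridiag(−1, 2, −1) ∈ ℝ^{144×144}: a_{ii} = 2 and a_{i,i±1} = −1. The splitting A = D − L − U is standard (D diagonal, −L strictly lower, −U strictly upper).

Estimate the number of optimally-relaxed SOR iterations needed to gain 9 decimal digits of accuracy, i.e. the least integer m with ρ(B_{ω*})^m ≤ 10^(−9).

m = 479

With n=144, ρ(Jacobi) = cos(π/145) = 0.9997653.
√(1 − cos²(π/145)) = sin(π/145) ≈ 0.0216645.
Then 2/(1+√(1−ρ_J²)) = 2/(1+0.0216645); ω* = 2/1.0216645 = 1.9575898.
and ρ(B_{ω*}) = 1.9575898 − 1 = 0.9575898.
Need (0.9575898)^m ≤ 10^(−9): m ≥ 9·ln10/|ln 0.9575898| = 20.7233/0.0433358 = 478.203 ⇒ m = 479.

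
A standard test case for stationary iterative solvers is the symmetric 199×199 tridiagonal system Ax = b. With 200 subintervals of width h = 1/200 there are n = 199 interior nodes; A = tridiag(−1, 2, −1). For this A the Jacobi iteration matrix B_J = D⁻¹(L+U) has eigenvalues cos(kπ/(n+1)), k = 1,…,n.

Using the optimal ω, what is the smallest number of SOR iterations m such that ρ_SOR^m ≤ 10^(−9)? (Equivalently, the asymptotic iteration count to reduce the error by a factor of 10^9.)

m = 660

B_J for the 199×199 system has eigenvalues cos(kπ/200); ρ_J = cos(π/200) = 0.9998766.
√(1 − cos²(π/200)) = sin(π/200) ≈ 0.0157073.
So ω* = 2/1.0157073 = 1.9690712 (Young).
ρ_SOR = ω* − 1 ≈ 0.9690712.
9·ln10 = 20.7233; −ln(0.9690712) = 0.0314172; m = ⌈20.7233/0.0314172⌉ = ⌈659.616⌉ = 660.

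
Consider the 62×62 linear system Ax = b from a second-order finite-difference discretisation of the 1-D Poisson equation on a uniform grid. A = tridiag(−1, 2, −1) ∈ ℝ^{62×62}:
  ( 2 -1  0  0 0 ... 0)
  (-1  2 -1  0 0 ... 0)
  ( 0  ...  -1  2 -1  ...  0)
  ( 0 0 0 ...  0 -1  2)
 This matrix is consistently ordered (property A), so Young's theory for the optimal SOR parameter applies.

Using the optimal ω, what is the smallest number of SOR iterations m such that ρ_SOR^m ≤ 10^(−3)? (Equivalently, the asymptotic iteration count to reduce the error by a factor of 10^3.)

[ρ_J] n=62: ρ(B_J) = cos(π/(n+1)) = cos(π/63) = 0.9987569.
root = sin(π/63) = 0.0498459  (since 1−cos² = sin²).
Young: ω* = 2/(1+√(1−ρ_J²)) = 2/(1+0.0498459) = 2/1.0498459 = 1.9050415.
and ρ(B_{ω*}) = 1.9050415 − 1 = 0.9050415.
Need (0.9050415)^m ≤ 10^(−3): m ≥ 3·ln10/|ln 0.9050415| = 6.90776/0.0997745 = 69.234 ⇒ m = 70.

m = 70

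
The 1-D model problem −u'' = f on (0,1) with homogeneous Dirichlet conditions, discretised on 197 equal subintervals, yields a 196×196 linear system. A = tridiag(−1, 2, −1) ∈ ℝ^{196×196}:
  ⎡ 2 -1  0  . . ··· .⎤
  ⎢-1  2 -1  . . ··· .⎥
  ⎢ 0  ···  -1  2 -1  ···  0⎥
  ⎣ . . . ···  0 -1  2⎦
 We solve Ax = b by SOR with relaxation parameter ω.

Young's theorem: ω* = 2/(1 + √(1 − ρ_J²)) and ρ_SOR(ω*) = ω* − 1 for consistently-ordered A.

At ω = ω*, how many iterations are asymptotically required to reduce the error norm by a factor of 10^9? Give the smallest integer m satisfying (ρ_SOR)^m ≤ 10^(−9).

m = 650

½·tridiag(1,0,1) at n=196: λ_k = cos(kπ/197); max |λ| at k=1 ⇒ ρ_J = cos(π/197) ≈ 0.9998728.
1 − cos²(π/197) = sin²(π/197) ⇒ √(1−ρ_J²) = sin(π/197) = 0.0159465.
Then 2/(1+√(1−ρ_J²)) = 2/(1+0.0159465); ω* = 2/1.0159465 = 1.9686076.
Hence ρ(B_{ω*}) = 1.9686076 − 1 = 0.9686076.
9·ln10 = 20.7233; −ln(0.9686076) = 0.0318957; m = ⌈20.7233/0.0318957⌉ = ⌈649.721⌉ = 650.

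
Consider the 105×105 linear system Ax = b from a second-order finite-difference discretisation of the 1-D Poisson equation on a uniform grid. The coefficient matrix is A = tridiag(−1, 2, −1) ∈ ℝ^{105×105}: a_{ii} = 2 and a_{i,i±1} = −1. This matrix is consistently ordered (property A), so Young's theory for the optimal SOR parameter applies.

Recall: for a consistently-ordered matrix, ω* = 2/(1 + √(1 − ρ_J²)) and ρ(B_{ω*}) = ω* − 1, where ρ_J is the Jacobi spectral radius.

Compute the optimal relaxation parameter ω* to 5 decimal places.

With n=105, ρ(Jacobi) = cos(π/106) = 0.99956.
root = sin(π/106) = 0.029633  (since 1−cos² = sin²).
So ω* = 2/1.029633 = 1.94244 (Young).
At ω = 1.94244 every |λ(B_ω)| = ω−1, so ρ_SOR = 0.94244.

ω* = 1.94244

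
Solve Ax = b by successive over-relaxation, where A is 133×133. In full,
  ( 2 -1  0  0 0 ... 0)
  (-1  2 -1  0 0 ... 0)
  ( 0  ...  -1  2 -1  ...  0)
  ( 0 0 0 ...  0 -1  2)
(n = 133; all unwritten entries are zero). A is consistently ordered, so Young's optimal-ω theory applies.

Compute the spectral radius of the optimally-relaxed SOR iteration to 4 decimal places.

[ρ_J] n=133: ρ(B_J) = cos(π/(n+1)) = cos(π/134) = 0.9997.
√(1−ρ_J²) = |sin(π/134)| = 0.02344
ω* = 2/(1 + 0.02344) = 2/1.02344 = 1.9542.
Hence ρ(B_{ω*}) = 1.9542 − 1 = 0.9542.

ρ_SOR = 0.9542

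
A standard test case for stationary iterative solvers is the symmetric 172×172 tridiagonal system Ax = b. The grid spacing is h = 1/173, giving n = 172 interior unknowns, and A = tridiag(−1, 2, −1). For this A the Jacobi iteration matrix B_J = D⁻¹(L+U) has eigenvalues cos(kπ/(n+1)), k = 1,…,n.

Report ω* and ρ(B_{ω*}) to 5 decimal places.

ω* = 1.96433, ρ_SOR = 0.96433

With n=172, ρ(Jacobi) = cos(π/173) = 0.99984.
root = sin(π/173) = 0.018158  (since 1−cos² = sin²).
ω* = 2/(1+0.018158) = 1.96433
ρ(B_{ω*}) = ω*−1 = 0.96433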